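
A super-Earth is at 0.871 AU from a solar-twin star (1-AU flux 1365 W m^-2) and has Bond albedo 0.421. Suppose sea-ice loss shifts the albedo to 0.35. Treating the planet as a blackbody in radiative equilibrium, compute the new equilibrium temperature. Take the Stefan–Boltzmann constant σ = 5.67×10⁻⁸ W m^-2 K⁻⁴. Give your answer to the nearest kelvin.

By the inverse-square law, S = 1365/0.871² = 1799 W m^-2.
With the new albedo, S(1−α₂)/4 = 292.4 W m^-2, so T₂ = 268.0 K.

268 K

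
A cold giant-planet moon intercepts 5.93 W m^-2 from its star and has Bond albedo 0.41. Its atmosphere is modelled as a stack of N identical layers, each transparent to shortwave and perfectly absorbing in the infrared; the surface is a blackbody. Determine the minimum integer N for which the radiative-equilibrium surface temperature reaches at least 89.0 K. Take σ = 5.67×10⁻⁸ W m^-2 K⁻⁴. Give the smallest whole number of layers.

4

The effective emission temperature is T_e = [S(1−α)/(4σ)]^¼ = 62.67 K.
T_s = (N+1)^(1/4)·T_e ≥ 89.0 K requires N+1 ≥ (T_s/T_e)⁴ = (89.0/62.67)⁴ = 4.067.
So N ≥ 3.067; the smallest integer is N = 4.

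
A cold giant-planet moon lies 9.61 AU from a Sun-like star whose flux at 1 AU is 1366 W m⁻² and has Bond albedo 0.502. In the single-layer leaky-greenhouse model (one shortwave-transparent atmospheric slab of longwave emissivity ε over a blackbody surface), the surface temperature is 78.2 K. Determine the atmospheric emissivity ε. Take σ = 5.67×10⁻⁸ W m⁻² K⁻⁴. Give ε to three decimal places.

0.263

Flux at the orbit: S = 1366/(9.61)² = 14.79 W m⁻².
First, T_e = [14.79·(1−0.502)/(4σ)]^(1/4) = 75.49 K.
Since (2−ε)/2 = (T_e/T_s)⁴ = 0.8685, ε = 0.2630.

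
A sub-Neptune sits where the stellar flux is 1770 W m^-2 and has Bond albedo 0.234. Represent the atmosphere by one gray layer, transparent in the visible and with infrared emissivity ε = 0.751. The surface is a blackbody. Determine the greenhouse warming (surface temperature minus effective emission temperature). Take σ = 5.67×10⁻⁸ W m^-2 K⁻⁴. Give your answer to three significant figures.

At the top of the atmosphere, σT_e⁴ = S(1−α)/4 = 339.0 W m^-2, giving T_e = 278.1 K.
The surface balance (absorbed SW + ε·downward IR = σT_s⁴) with T_a⁴ = T_s⁴/2 reduces to T_s = T_e·[2/(2−ε)]^¼ = 312.8 K.
The atmosphere warms the surface by 34.73 K.

34.7 kelvin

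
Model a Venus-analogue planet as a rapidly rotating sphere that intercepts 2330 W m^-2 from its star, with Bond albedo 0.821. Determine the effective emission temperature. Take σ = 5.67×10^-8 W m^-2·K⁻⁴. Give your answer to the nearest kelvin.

The planet absorbs (1−α)S over its disc πR² and re-emits over 4πR², so the mean absorbed flux is (1−0.821)·2330/4 = 104.3 W m^-2.
In equilibrium σT⁴ equals this, so T = 207.1 K.

207 kelvin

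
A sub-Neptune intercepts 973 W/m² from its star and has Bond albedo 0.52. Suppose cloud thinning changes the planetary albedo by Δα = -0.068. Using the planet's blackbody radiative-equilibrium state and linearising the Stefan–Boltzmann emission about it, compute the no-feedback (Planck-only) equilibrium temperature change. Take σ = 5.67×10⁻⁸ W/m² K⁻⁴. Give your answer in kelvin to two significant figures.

Reference equilibrium: T_e = [S(1−α)/(4σ)]^(1/4) = 213.0 K.
The change in absorbed flux is Δ[S(1−α)/4] = −SΔα/4 = 16.54 W/m².
Linearising σT⁴ gives d(σT⁴)/dT = 4σT_e³ = 2.192 W/m² per K.
So ΔT₀ = 16.54/2.192 = 7.54 K.

7.5 K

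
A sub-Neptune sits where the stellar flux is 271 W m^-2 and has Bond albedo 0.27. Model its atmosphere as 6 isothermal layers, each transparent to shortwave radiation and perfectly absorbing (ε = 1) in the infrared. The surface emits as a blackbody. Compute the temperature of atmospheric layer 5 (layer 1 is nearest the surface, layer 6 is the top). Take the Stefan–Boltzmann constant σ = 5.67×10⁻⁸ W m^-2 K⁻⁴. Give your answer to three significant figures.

204 K

Top-of-atmosphere balance: σT_e⁴ = S(1−α)/4 = 49.46 W m^-2 → T_e = 171.9 K.
In the N-layer model, layer k (counted from the surface) has T_k = (N+1−k)^(1/4)·T_e.
With k = 5: T_5 = (6+1−5)^¼·171.9 K = 204.4 K.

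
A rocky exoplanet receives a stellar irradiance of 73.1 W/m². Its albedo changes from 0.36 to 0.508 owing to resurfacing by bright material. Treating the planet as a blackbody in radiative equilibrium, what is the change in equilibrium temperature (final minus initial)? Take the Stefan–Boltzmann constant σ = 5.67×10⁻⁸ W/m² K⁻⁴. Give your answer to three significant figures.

Before: T₁ = [73.10·0.64/(4σ)]^(1/4) = 119.8 K.
With α = 0.508, T₂ = 112.2 K.
ΔT = T₂ − T₁ = -7.626 K.

-7.63 K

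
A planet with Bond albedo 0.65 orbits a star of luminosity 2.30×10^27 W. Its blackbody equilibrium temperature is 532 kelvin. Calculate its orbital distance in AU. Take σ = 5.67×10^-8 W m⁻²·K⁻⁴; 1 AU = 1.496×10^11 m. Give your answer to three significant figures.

The flux needed for this T is 4σT⁴/(1−0.65) = 51910 W m⁻².
From L = 4πd²S, d = √(2.30×10^27/(4π·51910)) = 5.938×10^10 m = 0.3969 AU.

0.397 AU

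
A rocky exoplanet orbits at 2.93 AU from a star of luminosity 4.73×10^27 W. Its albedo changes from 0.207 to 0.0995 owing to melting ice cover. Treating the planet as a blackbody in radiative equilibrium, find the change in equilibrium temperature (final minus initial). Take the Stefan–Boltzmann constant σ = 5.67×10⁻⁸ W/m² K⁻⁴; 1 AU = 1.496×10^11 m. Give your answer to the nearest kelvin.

9 kelvin

Orbital distance: d = 2.93 AU = 4.383×10^11 m.
S = L/(4πd²) = 1959 W/m².
With α = 0.207, T₁ = 287.7 K.
Final:   T₂ = [S(1−0.0995)/(4σ)]^(1/4) = 297.0 K.
Change: 297.0 − 287.7 = 9.290 K.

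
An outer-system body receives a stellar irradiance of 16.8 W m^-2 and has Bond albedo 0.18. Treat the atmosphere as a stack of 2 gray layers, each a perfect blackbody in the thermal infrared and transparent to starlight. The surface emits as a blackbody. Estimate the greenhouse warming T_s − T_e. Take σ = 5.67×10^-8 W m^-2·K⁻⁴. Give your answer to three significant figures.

OLR = S(1−α)/4 = 3.444 W m^-2; the top layer radiates at T_e = 88.28 K.
T_s = (N+1)^(1/4)·T_e = 116.2 K.
Warming: T_s − T_e = 27.90 K.

27.9 K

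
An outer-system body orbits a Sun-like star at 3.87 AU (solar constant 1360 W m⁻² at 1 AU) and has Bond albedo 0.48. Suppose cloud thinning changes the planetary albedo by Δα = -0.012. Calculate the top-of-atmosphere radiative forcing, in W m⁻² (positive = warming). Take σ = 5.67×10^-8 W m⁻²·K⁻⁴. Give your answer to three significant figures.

0.272 W m⁻²

Flux at the orbit: S = 1360/(3.87)² = 90.81 W m⁻².
TOA radiative forcing: ΔF = −S·Δα/4 = −90.81·(-0.012)/4 = 0.2724 W m⁻².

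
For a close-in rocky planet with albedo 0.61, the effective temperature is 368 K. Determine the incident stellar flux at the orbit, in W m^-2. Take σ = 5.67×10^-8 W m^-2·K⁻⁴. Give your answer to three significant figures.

From S(1−α)/4 = σT⁴: S = 4σT⁴/(1−α).
The emitted flux is σT⁴ = 1040 W m^-2.
So S = 4×1040/(1−0.61) = 10670 W m^-2.

10700 W m^-2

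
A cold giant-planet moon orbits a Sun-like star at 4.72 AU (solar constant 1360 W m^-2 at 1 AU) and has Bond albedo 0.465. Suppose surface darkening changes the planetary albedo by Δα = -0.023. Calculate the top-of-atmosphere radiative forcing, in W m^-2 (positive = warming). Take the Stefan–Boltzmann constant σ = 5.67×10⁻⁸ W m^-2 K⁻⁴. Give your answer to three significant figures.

Irradiance scales as 1/d², so S = 1360 W m^-2 × (1/4.72)² = 61.05 W m^-2.
TOA radiative forcing: ΔF = −S·Δα/4 = −61.05·(-0.023)/4 = 0.3510 W m^-2.

0.351 W m^-2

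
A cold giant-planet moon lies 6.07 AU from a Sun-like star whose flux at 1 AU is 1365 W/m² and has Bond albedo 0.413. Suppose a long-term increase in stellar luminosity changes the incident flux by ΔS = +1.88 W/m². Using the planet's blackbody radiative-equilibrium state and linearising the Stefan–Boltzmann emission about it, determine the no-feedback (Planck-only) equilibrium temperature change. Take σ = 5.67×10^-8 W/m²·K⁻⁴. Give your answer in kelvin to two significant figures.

Irradiance scales as 1/d², so S = 1365 W/m² × (1/6.07)² = 37.05 W/m².
The baseline emission temperature is T_e = 98.95 K.
ΔF = Δ[S(1−α)]/4 = (1−0.413)·+1.88/4 = 0.2759 W/m².
Linearising σT⁴ gives d(σT⁴)/dT = 4σT_e³ = 0.2198 W/m² per K.
Hence the no-feedback warming is ΔF/(4σT_e³) = 1.26 K.

1.3 K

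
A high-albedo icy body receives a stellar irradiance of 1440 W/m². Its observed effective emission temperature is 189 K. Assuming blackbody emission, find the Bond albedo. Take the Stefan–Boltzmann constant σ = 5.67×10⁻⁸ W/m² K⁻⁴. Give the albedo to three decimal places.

Energy balance: S(1−α)/4 = σT⁴, so 1−α = 4σT⁴/S.
4σT⁴ = 4·5.67×10⁻⁸·(189)⁴ = 289.4 W/m².
Hence α = 1 − 289.4/1440 = 0.7990.

0.799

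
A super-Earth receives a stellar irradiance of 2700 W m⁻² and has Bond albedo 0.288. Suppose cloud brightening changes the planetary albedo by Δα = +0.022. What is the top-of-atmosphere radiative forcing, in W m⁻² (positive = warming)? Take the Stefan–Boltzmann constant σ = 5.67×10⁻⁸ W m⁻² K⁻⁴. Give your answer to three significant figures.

-14.8 W m⁻²

TOA radiative forcing: ΔF = −S·Δα/4 = −2700·(+0.022)/4 = -14.85 W m⁻².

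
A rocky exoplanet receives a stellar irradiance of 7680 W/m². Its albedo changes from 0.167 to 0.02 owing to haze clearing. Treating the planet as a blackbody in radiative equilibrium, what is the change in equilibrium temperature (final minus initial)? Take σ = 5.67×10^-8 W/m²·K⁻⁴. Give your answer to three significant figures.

Before: T₁ = [7680·0.833/(4σ)]^(1/4) = 409.8 K.
With α = 0.02, T₂ = 426.8 K.
ΔT = T₂ − T₁ = 16.99 K.

17.0 K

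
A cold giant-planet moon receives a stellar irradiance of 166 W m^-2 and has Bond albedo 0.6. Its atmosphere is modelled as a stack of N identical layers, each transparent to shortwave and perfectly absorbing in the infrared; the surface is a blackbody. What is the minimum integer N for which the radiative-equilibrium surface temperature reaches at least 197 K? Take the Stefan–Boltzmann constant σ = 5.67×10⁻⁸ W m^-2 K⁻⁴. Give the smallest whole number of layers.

OLR = S(1−α)/4 = 16.60 W m^-2; the top layer radiates at T_e = 130.8 K.
Since T_s⁴ = (N+1)T_e⁴, we need N ≥ (T_s/T_e)⁴ − 1 = 4.144.
So N ≥ 4.144; the smallest integer is N = 5.

5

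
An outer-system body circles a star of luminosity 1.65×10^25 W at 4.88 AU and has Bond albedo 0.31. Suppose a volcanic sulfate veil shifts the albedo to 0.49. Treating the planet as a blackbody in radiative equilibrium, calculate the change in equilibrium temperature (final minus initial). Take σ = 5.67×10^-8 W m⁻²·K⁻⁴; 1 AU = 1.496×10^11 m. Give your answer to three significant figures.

d = 4.88 × 1.496×10^11 m = 7.300×10^11 m.
S = L/(4πd²) = 2.464 W m⁻².
Initial: T₁ = [S(1−0.31)/(4σ)]^(1/4) = 52.32 K.
After:  T₂ = [2.464·0.51/(4σ)]^(1/4) = 48.51 K.
ΔT = T₂ − T₁ = -3.808 K.

-3.81 K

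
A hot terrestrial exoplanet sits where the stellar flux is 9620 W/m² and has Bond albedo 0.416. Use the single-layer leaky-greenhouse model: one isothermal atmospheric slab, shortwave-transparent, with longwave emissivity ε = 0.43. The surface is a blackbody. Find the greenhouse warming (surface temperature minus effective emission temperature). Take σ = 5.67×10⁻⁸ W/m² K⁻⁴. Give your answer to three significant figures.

Effective emission temperature (TOA balance): σT_e⁴ = S(1−α)/4 = 1405 W/m² → T_e = 396.7 K.
The surface balance (absorbed SW + ε·downward IR = σT_s⁴) with T_a⁴ = T_s⁴/2 reduces to T_s = T_e·[2/(2−ε)]^¼ = 421.5 K.
T_s − T_e = 421.5 − 396.7 = 24.75 K.

24.8 kelvin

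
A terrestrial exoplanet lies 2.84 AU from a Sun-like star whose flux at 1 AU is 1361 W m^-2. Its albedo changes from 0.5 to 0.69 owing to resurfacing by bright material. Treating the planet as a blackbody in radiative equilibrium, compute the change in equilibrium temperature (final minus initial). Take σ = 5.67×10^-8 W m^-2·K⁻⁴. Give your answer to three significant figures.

-15.6 kelvin

Irradiance scales as 1/d², so S = 1361 W m^-2 × (1/2.84)² = 168.7 W m^-2.
Before: T₁ = [168.7·0.5/(4σ)]^(1/4) = 138.9 K.
After:  T₂ = [168.7·0.31/(4σ)]^(1/4) = 123.2 K.
ΔT = T₂ − T₁ = -15.64 K.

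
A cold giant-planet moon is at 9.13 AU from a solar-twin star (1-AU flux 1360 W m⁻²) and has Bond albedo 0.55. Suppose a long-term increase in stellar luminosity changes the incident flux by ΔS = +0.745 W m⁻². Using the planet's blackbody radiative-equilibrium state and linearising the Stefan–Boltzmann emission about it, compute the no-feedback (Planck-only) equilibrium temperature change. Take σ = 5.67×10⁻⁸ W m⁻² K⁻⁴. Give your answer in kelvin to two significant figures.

Flux at the orbit: S = 1360/(9.13)² = 16.32 W m⁻².
The baseline emission temperature is T_e = 75.43 K.
ΔF = Δ[S(1−α)]/4 = (1−0.55)·+0.745/4 = 0.08381 W m⁻².
The Planck feedback parameter is 4σT_e³ = 0.09733 W m⁻²/K.
So ΔT₀ = 0.08381/0.09733 = 0.861 K.

0.86 kelvin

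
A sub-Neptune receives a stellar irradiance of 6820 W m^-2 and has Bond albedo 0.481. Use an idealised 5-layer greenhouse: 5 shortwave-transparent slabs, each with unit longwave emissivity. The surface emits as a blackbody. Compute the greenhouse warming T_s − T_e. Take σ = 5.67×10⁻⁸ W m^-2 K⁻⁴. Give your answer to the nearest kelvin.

Top-of-atmosphere balance: σT_e⁴ = S(1−α)/4 = 884.9 W m^-2 → T_e = 353.4 K.
T_s = (N+1)^(1/4)·T_e = 553.2 K.
Warming: T_s − T_e = 199.7 K.

200 K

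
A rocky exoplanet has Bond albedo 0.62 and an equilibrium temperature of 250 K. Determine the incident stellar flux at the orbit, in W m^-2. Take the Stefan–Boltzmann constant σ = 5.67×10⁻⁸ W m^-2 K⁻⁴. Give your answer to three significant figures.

2330 W m^-2

Invert the energy balance for S: S = 4σT⁴/(1−α).
The emitted flux is σT⁴ = 221.5 W m^-2.
S = 4·221.5/0.38 = 2331 W m^-2.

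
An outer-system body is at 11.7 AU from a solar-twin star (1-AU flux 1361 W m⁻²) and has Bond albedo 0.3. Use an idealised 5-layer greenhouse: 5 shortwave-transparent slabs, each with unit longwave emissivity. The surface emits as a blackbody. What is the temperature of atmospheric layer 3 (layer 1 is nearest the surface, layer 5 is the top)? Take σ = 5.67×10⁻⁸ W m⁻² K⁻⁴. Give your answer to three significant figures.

Flux at the orbit: S = 1361/(11.7)² = 9.942 W m⁻².
The effective emission temperature is T_e = [S(1−α)/(4σ)]^¼ = 74.43 K.
The net upward flux σT_e⁴ is constant between every pair of levels, so T_k⁴ = (N+1−k)T_e⁴.
T_3 = (3)^(1/4)·74.43 = 97.95 K.

98.0 K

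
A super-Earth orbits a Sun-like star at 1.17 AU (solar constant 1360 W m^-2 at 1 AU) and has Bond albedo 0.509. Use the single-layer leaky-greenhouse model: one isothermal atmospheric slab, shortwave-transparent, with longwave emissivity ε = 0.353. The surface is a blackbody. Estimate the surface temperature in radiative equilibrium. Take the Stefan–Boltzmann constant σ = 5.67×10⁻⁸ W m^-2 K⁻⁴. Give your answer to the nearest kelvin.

226 kelvin

Irradiance scales as 1/d², so S = 1360 W m^-2 × (1/1.17)² = 993.5 W m^-2.
At the top of the atmosphere, σT_e⁴ = S(1−α)/4 = 122.0 W m^-2, giving T_e = 215.4 K.
The surface balance (absorbed SW + ε·downward IR = σT_s⁴) with T_a⁴ = T_s⁴/2 reduces to T_s = T_e·[2/(2−ε)]^¼ = 226.1 K.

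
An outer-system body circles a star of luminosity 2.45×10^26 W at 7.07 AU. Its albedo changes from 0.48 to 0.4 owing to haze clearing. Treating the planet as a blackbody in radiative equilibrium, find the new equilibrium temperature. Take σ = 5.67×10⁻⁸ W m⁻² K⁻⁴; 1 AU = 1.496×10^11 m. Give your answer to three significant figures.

82.4 K

d = 7.07 × 1.496×10^11 m = 1.058×10^12 m.
S = L/(4πd²) = 17.43 W m⁻².
T₂ = [S(1−α₂)/(4σ)]^(1/4) = [17.43·0.6/(4σ)]^(1/4) = 82.40 K.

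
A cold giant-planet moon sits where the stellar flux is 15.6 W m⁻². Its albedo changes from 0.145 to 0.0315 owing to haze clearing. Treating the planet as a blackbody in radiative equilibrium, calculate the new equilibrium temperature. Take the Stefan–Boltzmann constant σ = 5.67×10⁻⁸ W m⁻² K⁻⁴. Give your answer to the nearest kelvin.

New equilibrium: T₂ = [(1−0.0315)·15.60/(4σ)]^(1/4) = 90.34 K.

90 kelvin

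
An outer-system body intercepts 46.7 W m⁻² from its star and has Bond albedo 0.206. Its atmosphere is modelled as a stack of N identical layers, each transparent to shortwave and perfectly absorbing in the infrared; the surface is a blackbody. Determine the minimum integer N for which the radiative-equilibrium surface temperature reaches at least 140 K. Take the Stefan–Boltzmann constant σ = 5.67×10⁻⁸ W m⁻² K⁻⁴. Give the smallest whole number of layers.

Top-of-atmosphere balance: σT_e⁴ = S(1−α)/4 = 9.270 W m⁻² → T_e = 113.1 K.
T_s = (N+1)^(1/4)·T_e ≥ 140 K requires N+1 ≥ (T_s/T_e)⁴ = (140/113.1)⁴ = 2.350.
The minimum whole number is N = 2.

2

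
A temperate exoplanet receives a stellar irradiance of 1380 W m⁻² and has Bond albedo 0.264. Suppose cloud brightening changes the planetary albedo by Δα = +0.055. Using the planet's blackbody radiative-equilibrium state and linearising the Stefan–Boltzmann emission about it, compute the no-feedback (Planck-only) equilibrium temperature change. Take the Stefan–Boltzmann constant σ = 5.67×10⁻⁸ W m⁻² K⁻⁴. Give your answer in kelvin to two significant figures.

The baseline emission temperature is T_e = 258.7 K.
The change in absorbed flux is Δ[S(1−α)/4] = −SΔα/4 = -18.98 W m⁻².
Linearising σT⁴ gives d(σT⁴)/dT = 4σT_e³ = 3.926 W m⁻² per K.
ΔT₀ = ΔF/λ_P = -18.98/3.926 = -4.83 K.

-4.8 K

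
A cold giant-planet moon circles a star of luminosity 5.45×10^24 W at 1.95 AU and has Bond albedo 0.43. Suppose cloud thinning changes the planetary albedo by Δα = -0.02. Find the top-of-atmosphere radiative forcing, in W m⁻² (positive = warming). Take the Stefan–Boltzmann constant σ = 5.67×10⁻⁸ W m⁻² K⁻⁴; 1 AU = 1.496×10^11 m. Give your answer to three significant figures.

d = 1.95 × 1.496×10^11 m = 2.917×10^11 m.
S = L/(4πd²) = 5.096 W m⁻².
The change in absorbed flux is Δ[S(1−α)/4] = −SΔα/4 = 0.02548 W m⁻².

0.0255 W m⁻²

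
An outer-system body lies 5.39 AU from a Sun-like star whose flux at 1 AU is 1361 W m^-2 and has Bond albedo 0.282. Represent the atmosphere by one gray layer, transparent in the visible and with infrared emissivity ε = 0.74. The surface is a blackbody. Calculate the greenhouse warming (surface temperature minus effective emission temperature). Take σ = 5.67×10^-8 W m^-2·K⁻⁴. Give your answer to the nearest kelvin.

Flux at the orbit: S = 1361/(5.39)² = 46.85 W m^-2.
At the top of the atmosphere, σT_e⁴ = S(1−α)/4 = 8.409 W m^-2, giving T_e = 110.4 K.
The surface balance (absorbed SW + ε·downward IR = σT_s⁴) with T_a⁴ = T_s⁴/2 reduces to T_s = T_e·[2/(2−ε)]^¼ = 123.9 K.
T_s − T_e = 123.9 − 110.4 = 13.51 K.

14 K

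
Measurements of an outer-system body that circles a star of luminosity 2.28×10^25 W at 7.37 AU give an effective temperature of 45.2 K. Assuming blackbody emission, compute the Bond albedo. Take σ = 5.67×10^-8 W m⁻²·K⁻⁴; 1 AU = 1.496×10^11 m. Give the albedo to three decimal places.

0.366

d = 7.37 × 1.496×10^11 m = 1.103×10^12 m.
Flux at the orbit: S = L/(4πd²) = 2.28×10^25/(4π·(1.10×10^12)²) = 1.493 W m⁻².
From σT⁴ = S(1−α)/4 we invert for α: 1−α = 4σT⁴/S.
σT⁴ = 0.2367 W m⁻², so 4σT⁴ = 0.9467 W m⁻².
1−α = 0.9467/1.493 = 0.6343, so α = 0.3657.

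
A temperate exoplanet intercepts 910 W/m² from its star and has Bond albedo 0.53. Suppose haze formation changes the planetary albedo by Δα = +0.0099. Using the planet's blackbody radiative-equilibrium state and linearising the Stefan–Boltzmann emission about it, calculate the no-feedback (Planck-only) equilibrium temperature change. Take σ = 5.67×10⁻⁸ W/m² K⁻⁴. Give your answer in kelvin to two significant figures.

-1.1 kelvin

Reference equilibrium: T_e = [S(1−α)/(4σ)]^(1/4) = 208.4 K.
ΔF = −(S/4)Δα = −(910.0/4)×(+0.0099) = -2.252 W/m².
Linearising σT⁴ gives d(σT⁴)/dT = 4σT_e³ = 2.052 W/m² per K.
Hence the no-feedback warming is ΔF/(4σT_e³) = -1.10 K.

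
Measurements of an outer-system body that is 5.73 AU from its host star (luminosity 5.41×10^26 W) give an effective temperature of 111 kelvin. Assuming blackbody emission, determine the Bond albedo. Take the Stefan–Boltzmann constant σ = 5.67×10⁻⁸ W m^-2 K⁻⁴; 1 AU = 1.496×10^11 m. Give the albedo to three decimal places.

Orbital distance: d = 5.73 AU = 8.572×10^11 m.
S = L/(4πd²) = 58.59 W m^-2.
Energy balance: S(1−α)/4 = σT⁴, so 1−α = 4σT⁴/S.
σT⁴ = 8.607 W m^-2, so 4σT⁴ = 34.43 W m^-2.
Hence α = 1 − 34.43/58.59 = 0.4123.

0.412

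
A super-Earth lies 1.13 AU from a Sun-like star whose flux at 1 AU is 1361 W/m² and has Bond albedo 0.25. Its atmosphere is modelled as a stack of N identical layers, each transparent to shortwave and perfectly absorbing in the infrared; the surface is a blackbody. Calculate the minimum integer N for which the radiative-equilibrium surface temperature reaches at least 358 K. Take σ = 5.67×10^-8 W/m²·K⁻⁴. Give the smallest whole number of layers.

4

By the inverse-square law, S = 1361/1.13² = 1066 W/m².
The effective emission temperature is T_e = [S(1−α)/(4σ)]^¼ = 243.7 K.
Need (N+1)T_e⁴ ≥ T_s⁴, i.e. N+1 ≥ (358/243.7)⁴ = 4.660.
The minimum whole number is N = 4.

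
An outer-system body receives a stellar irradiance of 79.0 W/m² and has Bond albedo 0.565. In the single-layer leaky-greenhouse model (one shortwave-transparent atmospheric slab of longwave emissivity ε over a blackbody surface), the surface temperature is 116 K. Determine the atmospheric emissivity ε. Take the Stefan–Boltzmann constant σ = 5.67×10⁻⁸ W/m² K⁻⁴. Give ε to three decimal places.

0.326

First, T_e = [79.00·(1−0.565)/(4σ)]^(1/4) = 110.9 K.
T_s⁴ = T_e⁴·2/(2−ε) → ε = 2 − 2(T_e/T_s)⁴ = 2 − 2·(110.9/116)⁴ = 0.3263.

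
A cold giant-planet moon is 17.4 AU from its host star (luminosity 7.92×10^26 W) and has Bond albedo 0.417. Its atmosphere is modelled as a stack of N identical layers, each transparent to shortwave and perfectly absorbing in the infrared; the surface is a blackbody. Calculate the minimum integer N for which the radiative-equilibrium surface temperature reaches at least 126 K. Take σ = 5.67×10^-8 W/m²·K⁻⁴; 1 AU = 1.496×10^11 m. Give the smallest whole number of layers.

d = 17.4 × 1.496×10^11 m = 2.603×10^12 m.
Flux at the orbit: S = L/(4πd²) = 7.92×10^26/(4π·(2.60×10^12)²) = 9.302 W/m².
Top-of-atmosphere balance: σT_e⁴ = S(1−α)/4 = 1.356 W/m² → T_e = 69.93 K.
T_s = (N+1)^(1/4)·T_e ≥ 126 K requires N+1 ≥ (T_s/T_e)⁴ = (126/69.93)⁴ = 10.542.
So N ≥ 9.542; the smallest integer is N = 10.

10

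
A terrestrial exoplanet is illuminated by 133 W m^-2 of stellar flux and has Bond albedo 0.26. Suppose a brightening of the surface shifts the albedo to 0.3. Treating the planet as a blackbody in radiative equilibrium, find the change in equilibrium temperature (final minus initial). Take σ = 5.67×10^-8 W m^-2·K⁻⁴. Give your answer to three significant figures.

With α = 0.26, T₁ = 144.3 K.
After:  T₂ = [133.0·0.7/(4σ)]^(1/4) = 142.3 K.
ΔT = T₂ − T₁ = -1.991 K.

-1.99 kelvin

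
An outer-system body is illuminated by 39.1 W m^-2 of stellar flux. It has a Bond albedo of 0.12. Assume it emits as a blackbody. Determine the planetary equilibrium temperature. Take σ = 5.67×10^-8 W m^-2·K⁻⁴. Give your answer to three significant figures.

111 K

The planet absorbs (1−α)S over its disc πR² and re-emits over 4πR², so the mean absorbed flux is (1−0.12)·39.10/4 = 8.602 W m^-2.
Balancing against σT⁴: T = (8.602/5.67×10⁻⁸)^(1/4) = 111.0 K.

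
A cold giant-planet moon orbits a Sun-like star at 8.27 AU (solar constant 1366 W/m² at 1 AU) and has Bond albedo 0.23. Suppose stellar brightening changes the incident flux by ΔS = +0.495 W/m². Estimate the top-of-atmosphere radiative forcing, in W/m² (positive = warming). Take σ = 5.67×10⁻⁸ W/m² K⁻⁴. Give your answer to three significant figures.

Irradiance scales as 1/d², so S = 1366 W/m² × (1/8.27)² = 19.97 W/m².
Only a fraction (1−α) is absorbed and it's spread over 4πR², so ΔF = (1−α)ΔS/4 = 0.09529 W/m².

0.0953 W/m²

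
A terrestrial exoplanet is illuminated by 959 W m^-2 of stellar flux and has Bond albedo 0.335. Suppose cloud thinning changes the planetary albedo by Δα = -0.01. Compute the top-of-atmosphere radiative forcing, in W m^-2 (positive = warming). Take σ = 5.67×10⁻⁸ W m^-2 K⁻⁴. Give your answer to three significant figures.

2.40 W m^-2

The change in absorbed flux is Δ[S(1−α)/4] = −SΔα/4 = 2.397 W m^-2.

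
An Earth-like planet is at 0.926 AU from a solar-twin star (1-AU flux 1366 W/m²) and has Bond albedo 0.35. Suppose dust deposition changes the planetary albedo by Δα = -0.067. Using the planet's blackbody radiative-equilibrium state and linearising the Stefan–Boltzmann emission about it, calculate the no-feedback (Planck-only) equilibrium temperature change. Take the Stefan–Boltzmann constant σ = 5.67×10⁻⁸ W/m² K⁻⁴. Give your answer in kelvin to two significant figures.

6.7 kelvin

Irradiance scales as 1/d², so S = 1366 W/m² × (1/0.926)² = 1593 W/m².
The baseline emission temperature is T_e = 259.9 K.
ΔF = −(S/4)Δα = −(1593/4)×(-0.067) = 26.68 W/m².
The Planck feedback parameter is 4σT_e³ = 3.984 W/m²/K.
Hence the no-feedback warming is ΔF/(4σT_e³) = 6.70 K.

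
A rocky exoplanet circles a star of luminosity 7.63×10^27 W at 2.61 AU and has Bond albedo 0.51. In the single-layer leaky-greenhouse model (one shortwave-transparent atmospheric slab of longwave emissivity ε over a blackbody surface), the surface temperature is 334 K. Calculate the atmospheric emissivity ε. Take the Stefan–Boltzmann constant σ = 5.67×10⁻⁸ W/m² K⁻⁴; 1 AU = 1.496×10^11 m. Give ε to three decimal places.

d = 2.61 × 1.496×10^11 m = 3.905×10^11 m.
Spreading L over a sphere of radius d: S = 7.63×10^27/(4π·3.90×10^11²) = 3983 W/m².
TOA balance gives T_e = 304.6 K.
T_s⁴ = T_e⁴·2/(2−ε) → ε = 2 − 2(T_e/T_s)⁴ = 2 − 2·(304.6/334)⁴ = 0.6172.

0.617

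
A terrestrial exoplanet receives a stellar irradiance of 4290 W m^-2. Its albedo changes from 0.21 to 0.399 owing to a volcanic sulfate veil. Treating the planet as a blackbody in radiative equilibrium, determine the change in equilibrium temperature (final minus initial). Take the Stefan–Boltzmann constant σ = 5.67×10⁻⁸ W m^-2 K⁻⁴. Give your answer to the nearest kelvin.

-23 kelvin

With α = 0.21, T₁ = 349.6 K.
With α = 0.399, T₂ = 326.5 K.
Change: 326.5 − 349.6 = -23.10 K.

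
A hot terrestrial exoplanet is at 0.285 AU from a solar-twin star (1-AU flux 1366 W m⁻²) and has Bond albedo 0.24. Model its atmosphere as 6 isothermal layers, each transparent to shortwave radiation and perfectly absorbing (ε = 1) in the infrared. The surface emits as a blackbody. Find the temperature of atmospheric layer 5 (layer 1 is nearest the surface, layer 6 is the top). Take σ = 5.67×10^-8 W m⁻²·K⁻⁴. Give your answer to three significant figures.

579 K

Irradiance scales as 1/d², so S = 1366 W m⁻² × (1/0.285)² = 16820 W m⁻².
The effective emission temperature is T_e = [S(1−α)/(4σ)]^¼ = 487.2 K.
The net upward flux σT_e⁴ is constant between every pair of levels, so T_k⁴ = (N+1−k)T_e⁴.
With k = 5: T_5 = (6+1−5)^¼·487.2 K = 579.4 K.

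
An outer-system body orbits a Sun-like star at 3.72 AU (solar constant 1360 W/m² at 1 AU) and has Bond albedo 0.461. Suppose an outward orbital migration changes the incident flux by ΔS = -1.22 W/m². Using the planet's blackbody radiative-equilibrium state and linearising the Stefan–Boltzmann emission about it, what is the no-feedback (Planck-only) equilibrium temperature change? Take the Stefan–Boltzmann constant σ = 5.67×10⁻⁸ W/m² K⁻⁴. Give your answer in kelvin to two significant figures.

Flux at the orbit: S = 1360/(3.72)² = 98.28 W/m².
Reference equilibrium: T_e = [S(1−α)/(4σ)]^(1/4) = 123.6 K.
ΔF = Δ[S(1−α)]/4 = (1−0.461)·-1.22/4 = -0.1644 W/m².
Linearising σT⁴ gives d(σT⁴)/dT = 4σT_e³ = 0.4285 W/m² per K.
ΔT₀ = ΔF/λ_P = -0.1644/0.4285 = -0.384 K.

-0.38 kelvin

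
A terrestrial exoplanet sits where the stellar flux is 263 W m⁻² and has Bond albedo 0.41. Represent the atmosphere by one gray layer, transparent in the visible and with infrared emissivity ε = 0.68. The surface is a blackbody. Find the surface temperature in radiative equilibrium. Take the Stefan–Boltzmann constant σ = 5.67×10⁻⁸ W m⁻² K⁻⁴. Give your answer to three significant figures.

179 K

Effective emission temperature (TOA balance): σT_e⁴ = S(1−α)/4 = 38.79 W m⁻² → T_e = 161.7 K.
Surface balance with a leaky layer gives σT_s⁴ = σT_e⁴·2/(2−ε), so T_s = T_e·[2/(2−0.68)]^(1/4) = 179.4 K.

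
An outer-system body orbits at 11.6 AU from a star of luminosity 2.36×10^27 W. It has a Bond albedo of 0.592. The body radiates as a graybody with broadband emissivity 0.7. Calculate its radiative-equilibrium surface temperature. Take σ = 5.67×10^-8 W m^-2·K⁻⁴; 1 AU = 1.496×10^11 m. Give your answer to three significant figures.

113 kelvin

d = 11.6 × 1.496×10^11 m = 1.735×10^12 m.
S = L/(4πd²) = 62.36 W m^-2.
Absorbed flux (global mean): S(1−α)/4 = 62.36·0.408/4 = 6.361 W m^-2.
Radiative balance εσT⁴ = 6.361 gives T = [6.361/(0.7·σ)]^(1/4) = 112.5 K.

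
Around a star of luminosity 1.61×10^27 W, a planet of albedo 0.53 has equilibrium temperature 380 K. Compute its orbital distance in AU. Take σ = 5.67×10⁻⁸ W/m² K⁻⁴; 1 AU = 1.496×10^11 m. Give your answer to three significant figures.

0.754 AU

Energy balance gives S = 4σT⁴/(1−α) = 10060 W/m².
Then d = [L/(4πS)]^(1/2) = 1.128×10^11 m, i.e. 0.7543 AU.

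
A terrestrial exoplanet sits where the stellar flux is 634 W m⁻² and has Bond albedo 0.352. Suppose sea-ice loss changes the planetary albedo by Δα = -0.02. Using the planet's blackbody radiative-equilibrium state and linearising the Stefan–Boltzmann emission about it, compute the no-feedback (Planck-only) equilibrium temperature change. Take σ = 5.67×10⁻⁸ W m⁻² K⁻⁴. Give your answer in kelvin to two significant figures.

The baseline emission temperature is T_e = 206.3 K.
TOA radiative forcing: ΔF = −S·Δα/4 = −634.0·(-0.02)/4 = 3.170 W m⁻².
The Planck feedback parameter is 4σT_e³ = 1.991 W m⁻²/K.
ΔT₀ = ΔF/λ_P = 3.170/1.991 = 1.59 K.

1.6 kelvin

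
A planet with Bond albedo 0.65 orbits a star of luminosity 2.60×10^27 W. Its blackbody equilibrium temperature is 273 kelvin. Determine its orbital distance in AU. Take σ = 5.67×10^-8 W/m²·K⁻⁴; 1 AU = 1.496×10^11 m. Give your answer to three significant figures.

1.60 AU

The flux needed for this T is 4σT⁴/(1−0.65) = 3599 W/m².
Then d = [L/(4πS)]^(1/2) = 2.398×10^11 m, i.e. 1.603 AU.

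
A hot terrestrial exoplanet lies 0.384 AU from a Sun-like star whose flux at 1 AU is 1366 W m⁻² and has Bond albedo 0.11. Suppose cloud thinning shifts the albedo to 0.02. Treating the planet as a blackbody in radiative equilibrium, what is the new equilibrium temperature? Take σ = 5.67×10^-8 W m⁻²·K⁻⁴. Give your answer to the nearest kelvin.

447 K

By the inverse-square law, S = 1366/0.384² = 9264 W m⁻².
T₂ = [S(1−α₂)/(4σ)]^(1/4) = [9264·0.98/(4σ)]^(1/4) = 447.3 K.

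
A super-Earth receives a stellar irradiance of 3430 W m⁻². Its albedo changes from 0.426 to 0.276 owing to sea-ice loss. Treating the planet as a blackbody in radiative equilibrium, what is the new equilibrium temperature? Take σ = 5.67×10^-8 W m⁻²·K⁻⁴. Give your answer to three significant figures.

T₂ = [S(1−α₂)/(4σ)]^(1/4) = [3430·0.724/(4σ)]^(1/4) = 323.5 K.

323 kelvin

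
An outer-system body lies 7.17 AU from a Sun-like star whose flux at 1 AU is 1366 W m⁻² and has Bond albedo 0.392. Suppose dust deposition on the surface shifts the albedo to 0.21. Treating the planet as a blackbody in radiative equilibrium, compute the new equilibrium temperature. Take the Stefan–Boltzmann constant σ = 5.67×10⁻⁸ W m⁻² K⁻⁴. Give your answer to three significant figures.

98.1 K

Flux at the orbit: S = 1366/(7.17)² = 26.57 W m⁻².
T₂ = [S(1−α₂)/(4σ)]^(1/4) = [26.57·0.79/(4σ)]^(1/4) = 98.08 K.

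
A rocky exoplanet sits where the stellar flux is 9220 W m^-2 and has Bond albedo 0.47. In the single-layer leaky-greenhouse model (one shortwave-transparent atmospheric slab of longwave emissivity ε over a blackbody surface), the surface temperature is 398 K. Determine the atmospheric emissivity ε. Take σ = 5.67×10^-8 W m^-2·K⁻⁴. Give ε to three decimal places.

First, T_e = [9220·(1−0.47)/(4σ)]^(1/4) = 383.1 K.
Inverting T_s⁴ = 2T_e⁴/(2−ε): (T_e/T_s)⁴ = 0.8587, so ε = 2(1 − 0.8587) = 0.2826.

0.283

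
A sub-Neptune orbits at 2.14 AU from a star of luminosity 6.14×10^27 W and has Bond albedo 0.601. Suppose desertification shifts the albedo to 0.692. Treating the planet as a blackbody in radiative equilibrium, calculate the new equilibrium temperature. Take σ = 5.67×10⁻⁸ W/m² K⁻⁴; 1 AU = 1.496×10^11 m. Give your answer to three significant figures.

284 K

Orbital distance: d = 2.14 AU = 3.201×10^11 m.
Flux at the orbit: S = L/(4πd²) = 6.14×10^27/(4π·(3.20×10^11)²) = 4767 W/m².
New equilibrium: T₂ = [(1−0.692)·4767/(4σ)]^(1/4) = 283.7 K.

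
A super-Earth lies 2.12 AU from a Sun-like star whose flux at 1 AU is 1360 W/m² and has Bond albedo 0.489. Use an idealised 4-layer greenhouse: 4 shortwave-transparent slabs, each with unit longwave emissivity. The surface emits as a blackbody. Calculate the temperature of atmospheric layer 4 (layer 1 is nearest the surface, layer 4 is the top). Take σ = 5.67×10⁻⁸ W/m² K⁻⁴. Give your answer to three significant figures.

Flux at the orbit: S = 1360/(2.12)² = 302.6 W/m².
The effective emission temperature is T_e = [S(1−α)/(4σ)]^¼ = 161.6 K.
Each opaque layer satisfies 2T_j⁴ = T_{j−1}⁴ + T_{j+1}⁴, giving T_k⁴ = (N+1−k)T_e⁴.
T_4 = (1)^(1/4)·161.6 = 161.6 K.

162 kelvin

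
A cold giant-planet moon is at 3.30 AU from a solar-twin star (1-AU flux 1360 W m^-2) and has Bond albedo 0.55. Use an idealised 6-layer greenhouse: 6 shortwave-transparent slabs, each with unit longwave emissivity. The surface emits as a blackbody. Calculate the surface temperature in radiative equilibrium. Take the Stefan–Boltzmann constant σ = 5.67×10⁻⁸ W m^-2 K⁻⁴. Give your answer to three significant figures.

Irradiance scales as 1/d², so S = 1360 W m^-2 × (1/3.30)² = 124.9 W m^-2.
Top-of-atmosphere balance: σT_e⁴ = S(1−α)/4 = 14.05 W m^-2 → T_e = 125.5 K.
Layer-by-layer balance gives σT_s⁴ = (N+1)σT_e⁴, so T_s = 7^¼·125.5 = 204.1 K.

204 kelvin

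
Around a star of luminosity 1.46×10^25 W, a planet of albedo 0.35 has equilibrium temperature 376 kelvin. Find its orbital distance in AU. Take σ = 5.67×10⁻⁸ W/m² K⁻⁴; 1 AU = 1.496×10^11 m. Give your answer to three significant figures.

0.0863 AU

The flux needed for this T is 4σT⁴/(1−0.35) = 6974 W/m².
S = L/(4πd²) → d = √(L/4πS) = √(1.46×10^25/(4π·6974)) = 1.291×10^10 m = 0.08628 AU.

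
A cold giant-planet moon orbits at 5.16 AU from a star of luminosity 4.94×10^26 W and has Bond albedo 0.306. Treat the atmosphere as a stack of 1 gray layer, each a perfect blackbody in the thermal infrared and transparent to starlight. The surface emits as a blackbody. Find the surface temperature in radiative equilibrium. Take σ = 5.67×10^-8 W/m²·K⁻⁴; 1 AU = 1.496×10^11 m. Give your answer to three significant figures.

142 K

Orbital distance: d = 5.16 AU = 7.719×10^11 m.
S = L/(4πd²) = 65.97 W/m².
Top-of-atmosphere balance: σT_e⁴ = S(1−α)/4 = 11.45 W/m² → T_e = 119.2 K.
With N = 1 opaque layers, T_s = (N+1)^(1/4)·T_e = 2^(1/4)·119.2 = 141.8 K.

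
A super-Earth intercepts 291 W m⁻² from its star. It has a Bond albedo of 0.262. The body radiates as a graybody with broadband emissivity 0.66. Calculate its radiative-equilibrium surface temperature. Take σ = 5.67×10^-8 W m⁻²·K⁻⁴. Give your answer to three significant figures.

195 kelvin

Absorbed flux (global mean): S(1−α)/4 = 291.0·0.738/4 = 53.69 W m⁻².
Radiative balance εσT⁴ = 53.69 gives T = [53.69/(0.66·σ)]^(1/4) = 194.6 K.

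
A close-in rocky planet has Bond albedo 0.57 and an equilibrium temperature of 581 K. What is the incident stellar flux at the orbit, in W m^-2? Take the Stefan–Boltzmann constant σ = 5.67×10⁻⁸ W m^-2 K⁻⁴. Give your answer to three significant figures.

Invert the energy balance for S: S = 4σT⁴/(1−α).
The emitted flux is σT⁴ = 6461 W m^-2.
So S = 4×6461/(1−0.57) = 60100 W m^-2.

60100 W m^-2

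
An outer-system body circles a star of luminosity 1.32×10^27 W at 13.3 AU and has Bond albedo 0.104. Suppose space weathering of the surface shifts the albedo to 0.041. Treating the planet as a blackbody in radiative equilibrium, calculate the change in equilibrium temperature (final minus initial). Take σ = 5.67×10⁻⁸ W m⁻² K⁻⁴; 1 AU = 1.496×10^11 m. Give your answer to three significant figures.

1.73 K

Orbital distance: d = 13.3 AU = 1.990×10^12 m.
S = L/(4πd²) = 26.53 W m⁻².
Before: T₁ = [26.53·0.896/(4σ)]^(1/4) = 101.2 K.
Final:   T₂ = [S(1−0.041)/(4σ)]^(1/4) = 102.9 K.
ΔT = T₂ − T₁ = 1.734 K.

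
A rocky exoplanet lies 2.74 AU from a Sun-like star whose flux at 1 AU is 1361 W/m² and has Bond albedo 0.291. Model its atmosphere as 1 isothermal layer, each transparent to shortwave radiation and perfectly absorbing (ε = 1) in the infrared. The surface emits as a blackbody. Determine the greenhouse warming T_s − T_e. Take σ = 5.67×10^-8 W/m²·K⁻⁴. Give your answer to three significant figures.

29.2 kelvin

Irradiance scales as 1/d², so S = 1361 W/m² × (1/2.74)² = 181.3 W/m².
The effective emission temperature is T_e = [S(1−α)/(4σ)]^¼ = 154.3 K.
T_s = (N+1)^(1/4)·T_e = 183.5 K.
So the greenhouse effect raises the surface by 183.5 − 154.3 = 29.19 K.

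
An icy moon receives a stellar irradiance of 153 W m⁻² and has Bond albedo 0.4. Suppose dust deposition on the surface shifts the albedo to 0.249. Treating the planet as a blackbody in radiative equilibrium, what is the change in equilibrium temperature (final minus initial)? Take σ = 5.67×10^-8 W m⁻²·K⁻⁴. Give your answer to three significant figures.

8.19 K

Before: T₁ = [153.0·0.6/(4σ)]^(1/4) = 141.8 K.
With α = 0.249, T₂ = 150.0 K.
ΔT = T₂ − T₁ = 8.188 K.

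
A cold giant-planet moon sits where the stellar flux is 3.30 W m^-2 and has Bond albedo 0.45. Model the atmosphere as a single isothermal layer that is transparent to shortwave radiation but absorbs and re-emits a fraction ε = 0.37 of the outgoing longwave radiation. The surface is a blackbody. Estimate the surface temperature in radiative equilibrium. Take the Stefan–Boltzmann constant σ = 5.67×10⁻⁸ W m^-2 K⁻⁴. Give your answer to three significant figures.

Effective emission temperature (TOA balance): σT_e⁴ = S(1−α)/4 = 0.4537 W m^-2 → T_e = 53.19 K.
The surface balance (absorbed SW + ε·downward IR = σT_s⁴) with T_a⁴ = T_s⁴/2 reduces to T_s = T_e·[2/(2−ε)]^¼ = 55.98 K.

56.0 kelvin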